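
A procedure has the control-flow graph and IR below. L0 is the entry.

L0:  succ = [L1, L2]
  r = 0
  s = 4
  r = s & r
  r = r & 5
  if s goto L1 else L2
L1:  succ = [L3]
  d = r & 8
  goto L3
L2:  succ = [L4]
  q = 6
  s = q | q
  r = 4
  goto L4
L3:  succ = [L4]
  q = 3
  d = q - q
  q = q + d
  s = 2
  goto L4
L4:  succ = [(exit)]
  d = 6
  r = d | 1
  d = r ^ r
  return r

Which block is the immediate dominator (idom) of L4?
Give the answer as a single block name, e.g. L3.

idom tree: L1←L0 L2←L0 L3←L1 L4←L0
Join-block Dom:
  L4: preds {L2,L3}: {L0,L2} ∩ {L0,L1,L3} = {L0}; idom=L0

idom(L4) = L0

Answer: L0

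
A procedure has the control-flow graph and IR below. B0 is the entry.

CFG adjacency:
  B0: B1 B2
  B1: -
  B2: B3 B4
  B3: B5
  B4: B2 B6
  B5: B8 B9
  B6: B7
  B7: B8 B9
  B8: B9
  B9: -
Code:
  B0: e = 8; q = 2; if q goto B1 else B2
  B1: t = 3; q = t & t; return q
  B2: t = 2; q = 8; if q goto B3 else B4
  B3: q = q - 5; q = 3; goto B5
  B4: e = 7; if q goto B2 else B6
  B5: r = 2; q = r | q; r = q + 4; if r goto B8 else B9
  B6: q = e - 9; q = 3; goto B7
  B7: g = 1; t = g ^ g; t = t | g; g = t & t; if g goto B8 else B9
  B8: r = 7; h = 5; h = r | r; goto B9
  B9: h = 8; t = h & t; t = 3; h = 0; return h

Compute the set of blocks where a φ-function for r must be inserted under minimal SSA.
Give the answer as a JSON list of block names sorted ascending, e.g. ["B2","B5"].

Answer: ["B8", "B9"]

Working:
idom tree: B1←B0 B2←B0 B3←B2 B4←B2 B5←B3 B6←B4 B7←B6 B8←B2 B9←B2
Dom∩ at merges:
  B2: preds {B0,B4}: {B0} ∩ {B0,B2,B4} = {B0}; idom=B0
  B8: preds {B5,B7}: {B0,B2,B3,B5} ∩ {B0,B2,B4,B6,B7} = {B0,B2}; idom=B2
  B9: preds {B5,B7,B8}: {B0,B2,B3,B5} ∩ {B0,B2,B4,B6,B7} ∩ {B0,B2,B8} = {B0,B2}; idom=B2

Frontier:
  join B2 pred B0: · stop@B0
  join B2 pred B4: B4→B2 stop@B0
  join B8 pred B5: B5→B3 stop@B2
  join B8 pred B7: B7→B6→B4 stop@B2
  join B9 pred B5: B5→B3 stop@B2
  join B9 pred B7: B7→B6→B4 stop@B2
  join B9 pred B8: B8 stop@B2
  DF(B0)=∅
  DF(B1)=∅
  DF(B2)={B2}
  DF(B3)={B8,B9}
  DF(B4)={B2,B8,B9}
  DF(B5)={B8,B9}
  DF(B6)={B8,B9}
  DF(B7)={B8,B9}
  DF(B8)={B9}
  DF(B9)=∅

φ for r: defs {B5,B8}
  DF⁺ = {B8,B9}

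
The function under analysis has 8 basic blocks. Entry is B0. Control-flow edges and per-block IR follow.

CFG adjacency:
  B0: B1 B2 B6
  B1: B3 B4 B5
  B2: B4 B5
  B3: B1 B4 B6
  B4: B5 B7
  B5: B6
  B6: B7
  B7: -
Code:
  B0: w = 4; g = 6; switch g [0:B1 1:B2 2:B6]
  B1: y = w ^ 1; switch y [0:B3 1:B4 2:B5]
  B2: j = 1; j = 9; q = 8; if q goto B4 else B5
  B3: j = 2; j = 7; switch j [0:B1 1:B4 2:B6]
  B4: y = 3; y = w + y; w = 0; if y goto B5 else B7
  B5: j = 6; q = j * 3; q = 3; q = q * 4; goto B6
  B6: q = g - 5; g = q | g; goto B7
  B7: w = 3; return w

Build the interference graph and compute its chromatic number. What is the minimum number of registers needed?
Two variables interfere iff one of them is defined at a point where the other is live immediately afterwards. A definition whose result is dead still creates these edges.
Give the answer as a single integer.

Per-block:
  B0 def {g,w} use ∅
  B1 def {y} use {w}
  B2 def {j,q} use ∅
  B3 def {j} use ∅
  B4 def {w,y} use {w}
  B5 def {j,q} use ∅
  B6 def {g,q} use {g}
  B7 def {w} use ∅

Backward fixpoint:
  live B0: ∅→{g,w}
  live B1: {g,w}→{g,w}
  live B2: {g,w}→{g,w}
  live B3: {g,w}→{g,w}
  live B4: {g,w}→{g}
  live B5: {g}→{g}
  live B6: {g}→∅
  live B7: ∅→∅

Conflict graph:
  g: {j,q,w,y}
  j: {g,w}
  q: {g,w}
  w: {g,j,q,y}
  y: {g,w}

Chromatic number:
  clique {g,j,w} ⇒ need ≥ 3
  3-colouring: c0={g}  c1={w}  c2={j,q,y}
  χ = 3

Answer: 3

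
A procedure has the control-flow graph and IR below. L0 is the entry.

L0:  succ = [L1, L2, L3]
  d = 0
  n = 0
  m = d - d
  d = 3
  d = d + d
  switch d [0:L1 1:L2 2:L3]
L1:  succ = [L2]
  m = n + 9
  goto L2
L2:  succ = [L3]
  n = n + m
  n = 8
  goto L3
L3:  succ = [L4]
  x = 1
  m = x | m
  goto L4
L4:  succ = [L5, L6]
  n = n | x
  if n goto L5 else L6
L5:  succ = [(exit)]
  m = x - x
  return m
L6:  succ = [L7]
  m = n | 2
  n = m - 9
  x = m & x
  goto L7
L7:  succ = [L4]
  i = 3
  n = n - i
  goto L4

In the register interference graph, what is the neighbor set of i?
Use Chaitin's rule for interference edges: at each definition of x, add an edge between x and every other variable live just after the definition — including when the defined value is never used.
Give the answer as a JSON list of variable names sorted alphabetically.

def/use:
  L0 def {d,m,n} use ∅
  L1 def {m} use {n}
  L2 def {n} use {m,n}
  L3 def {m,x} use {m}
  L4 def {n} use {n,x}
  L5 def {m} use {x}
  L6 def {m,n,x} use {n,x}
  L7 def {i,n} use {n}

Live sets:
  L0 li=∅ lo={m,n}
  L1 li={n} lo={m,n}
  L2 li={m,n} lo={m,n}
  L3 li={m,n} lo={n,x}
  L4 li={n,x} lo={n,x}
  L5 li={x} lo=∅
  L6 li={n,x} lo={n,x}
  L7 li={n,x} lo={n,x}

Conflict graph:
  d — {m,n}
  i — {n,x}
  m — {d,n,x}
  n — {d,i,m,x}
  x — {i,m,n}

N(i) = ["n", "x"]

Answer: ["n", "x"]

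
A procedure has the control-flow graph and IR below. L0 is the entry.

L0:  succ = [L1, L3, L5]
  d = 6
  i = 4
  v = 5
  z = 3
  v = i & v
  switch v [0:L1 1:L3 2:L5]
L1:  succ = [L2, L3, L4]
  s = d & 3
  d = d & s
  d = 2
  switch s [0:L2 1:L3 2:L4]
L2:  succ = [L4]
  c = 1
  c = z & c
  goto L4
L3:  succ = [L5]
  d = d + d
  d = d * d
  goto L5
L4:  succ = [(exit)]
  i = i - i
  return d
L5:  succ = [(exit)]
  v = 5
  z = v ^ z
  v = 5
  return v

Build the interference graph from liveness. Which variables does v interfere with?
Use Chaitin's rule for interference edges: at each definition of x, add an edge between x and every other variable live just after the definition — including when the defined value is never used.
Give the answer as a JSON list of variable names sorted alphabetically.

Block summaries:
  L0: def={d,i,v,z} ue=∅
  L1: def={d,s} ue={d}
  L2: def={c} ue={z}
  L3: def={d} ue={d}
  L4: def={i} ue={d,i}
  L5: def={v,z} ue={z}

Live sets:
  live L0: ∅→{d,i,z}
  live L1: {d,i,z}→{d,i,z}
  live L2: {d,i,z}→{d,i}
  live L3: {d,z}→{z}
  live L4: {d,i}→∅
  live L5: {z}→∅

Interference:
  c: {d,i,z}
  d: {c,i,s,v,z}
  i: {c,d,s,v,z}
  s: {d,i,z}
  v: {d,i,z}
  z: {c,d,i,s,v}

N(v) = ["d", "i", "z"]

Answer: ["d", "i", "z"]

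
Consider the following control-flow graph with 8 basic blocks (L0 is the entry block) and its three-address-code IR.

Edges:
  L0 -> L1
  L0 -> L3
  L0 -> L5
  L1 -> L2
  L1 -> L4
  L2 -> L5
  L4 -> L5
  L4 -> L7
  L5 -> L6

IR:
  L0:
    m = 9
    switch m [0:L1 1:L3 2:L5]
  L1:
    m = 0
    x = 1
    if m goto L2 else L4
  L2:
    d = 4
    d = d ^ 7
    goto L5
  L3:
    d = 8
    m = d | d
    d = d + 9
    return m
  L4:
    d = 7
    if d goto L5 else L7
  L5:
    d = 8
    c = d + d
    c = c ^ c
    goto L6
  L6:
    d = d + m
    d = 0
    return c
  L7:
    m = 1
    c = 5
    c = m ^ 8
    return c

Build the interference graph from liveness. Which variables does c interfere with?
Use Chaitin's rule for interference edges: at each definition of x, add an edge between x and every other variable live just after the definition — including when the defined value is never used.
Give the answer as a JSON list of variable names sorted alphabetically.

Answer: ["d", "m"]

Analysis:
def/use:
  L0: def={m} ue=∅
  L1: def={m,x} ue=∅
  L2: def={d} ue=∅
  L3: def={d,m} ue=∅
  L4: def={d} ue=∅
  L5: def={c,d} ue=∅
  L6: def={d} ue={c,d,m}
  L7: def={c,m} ue=∅

Liveness:
  L0: in=∅ out={m}
  L1: in=∅ out={m}
  L2: in={m} out={m}
  L3: in=∅ out=∅
  L4: in={m} out={m}
  L5: in={m} out={c,d,m}
  L6: in={c,d,m} out=∅
  L7: in=∅ out=∅

Interference:
  c↔{d,m}
  d↔{c,m}
  m↔{c,d,x}
  x↔{m}

N(c) = ["d", "m"]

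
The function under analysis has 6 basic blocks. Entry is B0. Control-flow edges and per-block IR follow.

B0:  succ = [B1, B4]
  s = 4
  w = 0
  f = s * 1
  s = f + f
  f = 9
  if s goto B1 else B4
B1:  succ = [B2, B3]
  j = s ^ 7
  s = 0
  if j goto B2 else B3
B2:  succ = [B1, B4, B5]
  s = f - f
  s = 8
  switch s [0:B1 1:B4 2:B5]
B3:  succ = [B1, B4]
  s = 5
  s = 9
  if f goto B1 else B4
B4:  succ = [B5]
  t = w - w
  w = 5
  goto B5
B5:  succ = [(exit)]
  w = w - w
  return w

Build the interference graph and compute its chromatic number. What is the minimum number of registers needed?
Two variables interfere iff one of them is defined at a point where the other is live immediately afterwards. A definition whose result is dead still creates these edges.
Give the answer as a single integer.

Block summaries:
  B0: {f,s,w} / ∅
  B1: {j,s} / {s}
  B2: {s} / {f}
  B3: {s} / {f}
  B4: {t,w} / {w}
  B5: {w} / {w}

Liveness:
  B0: in=∅ out={f,s,w}
  B1: in={f,s,w} out={f,w}
  B2: in={f,w} out={f,s,w}
  B3: in={f,w} out={f,s,w}
  B4: in={w} out={w}
  B5: in={w} out=∅

Conflict graph:
  f — {j,s,w}
  j — {f,s,w}
  s — {f,j,w}
  t — ∅
  w — {f,j,s}

Chromatic number:
  clique {f,j,s,w} ⇒ need ≥ 4
  4-colouring: c0={f,t}  c1={j}  c2={s}  c3={w}
  χ = 4

Answer: 4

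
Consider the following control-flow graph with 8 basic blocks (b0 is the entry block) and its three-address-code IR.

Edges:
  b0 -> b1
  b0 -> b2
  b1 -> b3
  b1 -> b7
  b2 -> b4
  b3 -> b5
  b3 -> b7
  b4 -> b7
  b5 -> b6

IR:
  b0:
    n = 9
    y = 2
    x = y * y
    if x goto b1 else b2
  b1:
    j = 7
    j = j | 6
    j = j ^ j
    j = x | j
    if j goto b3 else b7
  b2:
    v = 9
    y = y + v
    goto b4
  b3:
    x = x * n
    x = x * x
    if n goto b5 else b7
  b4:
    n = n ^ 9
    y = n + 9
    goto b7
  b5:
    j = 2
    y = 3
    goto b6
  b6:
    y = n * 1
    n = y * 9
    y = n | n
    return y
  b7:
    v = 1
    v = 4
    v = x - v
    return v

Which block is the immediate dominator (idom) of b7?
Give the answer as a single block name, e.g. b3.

Answer: b0

Analysis:
idom tree: b1←b0 b2←b0 b3←b1 b4←b2 b5←b3 b6←b5 b7←b0
Dom∩ at merges:
  b7: preds {b1,b3,b4}: {b0,b1} ∩ {b0,b1,b3} ∩ {b0,b2,b4} = {b0}; idom=b0

idom(b7) = b0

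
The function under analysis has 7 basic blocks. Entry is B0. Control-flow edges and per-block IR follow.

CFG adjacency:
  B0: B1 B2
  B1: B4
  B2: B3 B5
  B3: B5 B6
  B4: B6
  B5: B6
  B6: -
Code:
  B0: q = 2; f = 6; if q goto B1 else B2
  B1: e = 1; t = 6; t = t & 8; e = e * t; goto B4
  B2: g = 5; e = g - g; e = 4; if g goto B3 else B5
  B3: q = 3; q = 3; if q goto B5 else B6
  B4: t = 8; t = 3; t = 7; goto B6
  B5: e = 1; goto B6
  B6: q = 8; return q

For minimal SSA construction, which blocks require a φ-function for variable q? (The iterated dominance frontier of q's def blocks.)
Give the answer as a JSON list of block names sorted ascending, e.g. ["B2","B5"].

idom tree: B1←B0 B2←B0 B3←B2 B4←B1 B5←B2 B6←B0
Join-block Dom:
  B5: preds {B2,B3}: {B0,B2} ∩ {B0,B2,B3} = {B0,B2}; idom=B2
  B6: preds {B3,B4,B5}: {B0,B2,B3} ∩ {B0,B1,B4} ∩ {B0,B2,B5} = {B0}; idom=B0

DF derivation:
  join B5 pred B2: · stop@B2
  join B5 pred B3: B3 stop@B2
  join B6 pred B3: B3→B2 stop@B0
  join B6 pred B4: B4→B1 stop@B0
  join B6 pred B5: B5→B2 stop@B0
  DF(B0)=∅
  DF(B1)={B6}
  DF(B2)={B6}
  DF(B3)={B5,B6}
  DF(B4)={B6}
  DF(B5)={B6}
  DF(B6)=∅

φ for q: defs {B0,B3,B6}
  DF⁺ = {B5,B6}

Answer: ["B5", "B6"]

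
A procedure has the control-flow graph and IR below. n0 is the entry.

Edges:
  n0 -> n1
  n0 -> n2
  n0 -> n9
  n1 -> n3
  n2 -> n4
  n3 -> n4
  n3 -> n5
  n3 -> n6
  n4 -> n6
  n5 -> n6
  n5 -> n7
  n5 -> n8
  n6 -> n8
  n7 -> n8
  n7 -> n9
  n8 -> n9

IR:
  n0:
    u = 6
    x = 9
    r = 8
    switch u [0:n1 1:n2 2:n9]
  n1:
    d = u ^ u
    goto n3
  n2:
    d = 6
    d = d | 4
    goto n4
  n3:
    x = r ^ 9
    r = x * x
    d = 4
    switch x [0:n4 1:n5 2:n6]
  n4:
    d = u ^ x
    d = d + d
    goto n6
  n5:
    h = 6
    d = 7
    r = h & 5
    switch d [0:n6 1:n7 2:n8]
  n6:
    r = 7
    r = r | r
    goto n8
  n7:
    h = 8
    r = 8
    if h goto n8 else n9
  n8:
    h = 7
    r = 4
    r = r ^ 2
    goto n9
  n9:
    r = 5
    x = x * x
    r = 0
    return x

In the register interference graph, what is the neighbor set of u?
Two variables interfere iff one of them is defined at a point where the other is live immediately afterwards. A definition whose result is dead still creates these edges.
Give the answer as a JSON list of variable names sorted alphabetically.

Answer: ["d", "r", "x"]

Analysis:
Block summaries:
  n0: {r,u,x} / ∅
  n1: {d} / {u}
  n2: {d} / ∅
  n3: {d,r,x} / {r}
  n4: {d} / {u,x}
  n5: {d,h,r} / ∅
  n6: {r} / ∅
  n7: {h,r} / ∅
  n8: {h,r} / ∅
  n9: {r,x} / {x}

Live sets:
  live n0: ∅→{r,u,x}
  live n1: {r,u}→{r,u}
  live n2: {u,x}→{u,x}
  live n3: {r,u}→{u,x}
  live n4: {u,x}→{x}
  live n5: {x}→{x}
  live n6: {x}→{x}
  live n7: {x}→{x}
  live n8: {x}→{x}
  live n9: {x}→∅

Conflict graph:
  d: {h,r,u,x}
  h: {d,r,x}
  r: {d,h,u,x}
  u: {d,r,x}
  x: {d,h,r,u}

N(u) = ["d", "r", "x"]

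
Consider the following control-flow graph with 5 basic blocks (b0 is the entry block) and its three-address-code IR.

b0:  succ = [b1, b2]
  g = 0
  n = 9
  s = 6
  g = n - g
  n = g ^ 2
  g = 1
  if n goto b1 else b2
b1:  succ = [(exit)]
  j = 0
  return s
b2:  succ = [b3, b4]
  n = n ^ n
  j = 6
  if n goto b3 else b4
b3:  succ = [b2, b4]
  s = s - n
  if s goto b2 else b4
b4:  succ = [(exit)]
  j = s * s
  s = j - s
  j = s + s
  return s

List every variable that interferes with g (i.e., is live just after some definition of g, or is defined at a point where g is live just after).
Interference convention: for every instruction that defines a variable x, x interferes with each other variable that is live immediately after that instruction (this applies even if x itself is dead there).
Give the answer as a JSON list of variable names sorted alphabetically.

def/use:
  b0: def={g,n,s} ue=∅
  b1: def={j} ue={s}
  b2: def={j,n} ue={n}
  b3: def={s} ue={n,s}
  b4: def={j,s} ue={s}

Backward fixpoint:
  live b0: ∅→{n,s}
  live b1: {s}→∅
  live b2: {n,s}→{n,s}
  live b3: {n,s}→{n,s}
  live b4: {s}→∅

Conflict graph:
  g: {n,s}
  j: {n,s}
  n: {g,j,s}
  s: {g,j,n}

N(g) = ["n", "s"]

Answer: ["n", "s"]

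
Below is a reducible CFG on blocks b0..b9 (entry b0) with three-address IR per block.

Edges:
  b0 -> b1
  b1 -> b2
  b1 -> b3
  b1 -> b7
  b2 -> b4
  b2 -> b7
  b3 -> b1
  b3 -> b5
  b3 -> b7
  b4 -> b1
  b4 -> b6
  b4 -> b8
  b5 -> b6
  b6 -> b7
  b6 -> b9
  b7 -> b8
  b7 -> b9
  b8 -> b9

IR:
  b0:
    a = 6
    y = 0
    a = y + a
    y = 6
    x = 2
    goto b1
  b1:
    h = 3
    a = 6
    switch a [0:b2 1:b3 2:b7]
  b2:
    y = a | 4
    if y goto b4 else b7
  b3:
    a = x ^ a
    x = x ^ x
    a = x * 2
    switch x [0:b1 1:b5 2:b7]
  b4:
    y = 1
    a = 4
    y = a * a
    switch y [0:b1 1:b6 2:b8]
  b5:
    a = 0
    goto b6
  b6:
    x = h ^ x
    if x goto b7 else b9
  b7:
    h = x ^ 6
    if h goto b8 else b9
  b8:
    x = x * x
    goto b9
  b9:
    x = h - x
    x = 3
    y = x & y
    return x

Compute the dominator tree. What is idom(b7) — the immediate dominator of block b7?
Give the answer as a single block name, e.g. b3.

idom tree: b1←b0 b2←b1 b3←b1 b4←b2 b5←b3 b6←b1 b7←b1 b8←b1 b9←b1
Dom at joins:
  b1: preds {b0,b3,b4}: {b0} ∩ {b0,b1,b3} ∩ {b0,b1,b2,b4} = {b0}; idom=b0
  b6: preds {b4,b5}: {b0,b1,b2,b4} ∩ {b0,b1,b3,b5} = {b0,b1}; idom=b1
  b7: preds {b1,b2,b3,b6}: {b0,b1} ∩ {b0,b1,b2} ∩ {b0,b1,b3} ∩ {b0,b1,b6} = {b0,b1}; idom=b1
  b8: preds {b4,b7}: {b0,b1,b2,b4} ∩ {b0,b1,b7} = {b0,b1}; idom=b1
  b9: preds {b6,b7,b8}: {b0,b1,b6} ∩ {b0,b1,b7} ∩ {b0,b1,b8} = {b0,b1}; idom=b1

idom(b7) = b1

Answer: b1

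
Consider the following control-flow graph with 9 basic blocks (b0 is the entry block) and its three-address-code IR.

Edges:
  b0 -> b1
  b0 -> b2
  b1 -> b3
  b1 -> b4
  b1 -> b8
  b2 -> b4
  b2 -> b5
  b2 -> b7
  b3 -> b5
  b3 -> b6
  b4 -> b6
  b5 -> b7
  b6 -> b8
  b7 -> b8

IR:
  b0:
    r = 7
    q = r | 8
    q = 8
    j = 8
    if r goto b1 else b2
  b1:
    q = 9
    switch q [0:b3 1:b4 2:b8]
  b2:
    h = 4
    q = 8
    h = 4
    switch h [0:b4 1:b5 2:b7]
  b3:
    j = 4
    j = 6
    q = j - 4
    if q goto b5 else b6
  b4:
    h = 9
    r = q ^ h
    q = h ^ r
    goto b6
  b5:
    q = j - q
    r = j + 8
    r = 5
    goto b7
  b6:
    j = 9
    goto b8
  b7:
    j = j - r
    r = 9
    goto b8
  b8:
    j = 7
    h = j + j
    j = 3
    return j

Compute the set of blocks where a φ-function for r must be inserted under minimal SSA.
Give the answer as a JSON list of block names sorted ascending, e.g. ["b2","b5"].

idom tree: b1←b0 b2←b0 b3←b1 b4←b0 b5←b0 b6←b0 b7←b0 b8←b0
Dom∩ at merges:
  b4: preds {b1,b2}: {b0,b1} ∩ {b0,b2} = {b0}; idom=b0
  b5: preds {b2,b3}: {b0,b2} ∩ {b0,b1,b3} = {b0}; idom=b0
  b6: preds {b3,b4}: {b0,b1,b3} ∩ {b0,b4} = {b0}; idom=b0
  b7: preds {b2,b5}: {b0,b2} ∩ {b0,b5} = {b0}; idom=b0
  b8: preds {b1,b6,b7}: {b0,b1} ∩ {b0,b6} ∩ {b0,b7} = {b0}; idom=b0

Frontier:
  b4←b1: walk b1 to b0
  b4←b2: walk b2 to b0
  b5←b2: walk b2 to b0
  b5←b3: walk b3→b1 to b0
  b6←b3: walk b3→b1 to b0
  b6←b4: walk b4 to b0
  b7←b2: walk b2 to b0
  b7←b5: walk b5 to b0
  b8←b1: walk b1 to b0
  b8←b6: walk b6 to b0
  b8←b7: walk b7 to b0
  b0 → ∅
  b1 → {b4,b5,b6,b8}
  b2 → {b4,b5,b7}
  b3 → {b5,b6}
  b4 → {b6}
  b5 → {b7}
  b6 → {b8}
  b7 → {b8}
  b8 → ∅

φ for r: defs {b0,b4,b5,b7}
  DF⁺ = {b6,b7,b8}

Answer: ["b6", "b7", "b8"]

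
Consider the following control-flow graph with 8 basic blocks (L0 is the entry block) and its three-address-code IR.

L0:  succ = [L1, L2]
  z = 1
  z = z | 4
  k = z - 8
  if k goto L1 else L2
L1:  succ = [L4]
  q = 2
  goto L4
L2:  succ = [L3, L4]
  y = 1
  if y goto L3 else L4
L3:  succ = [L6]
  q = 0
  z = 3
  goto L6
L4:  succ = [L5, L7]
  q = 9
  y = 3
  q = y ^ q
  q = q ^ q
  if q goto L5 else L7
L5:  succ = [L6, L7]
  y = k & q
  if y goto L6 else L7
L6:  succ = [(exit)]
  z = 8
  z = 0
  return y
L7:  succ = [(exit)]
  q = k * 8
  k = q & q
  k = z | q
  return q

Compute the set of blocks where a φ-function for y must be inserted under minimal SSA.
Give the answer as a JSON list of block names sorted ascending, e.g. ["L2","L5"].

idom tree: L1←L0 L2←L0 L3←L2 L4←L0 L5←L4 L6←L0 L7←L4
Dom at joins:
  L4: preds {L1,L2}: {L0,L1} ∩ {L0,L2} = {L0}; idom=L0
  L6: preds {L3,L5}: {L0,L2,L3} ∩ {L0,L4,L5} = {L0}; idom=L0
  L7: preds {L4,L5}: {L0,L4} ∩ {L0,L4,L5} = {L0,L4}; idom=L4

DF walk-up:
  join L4 pred L1: L1 stop@L0
  join L4 pred L2: L2 stop@L0
  join L6 pred L3: L3→L2 stop@L0
  join L6 pred L5: L5→L4 stop@L0
  join L7 pred L4: · stop@L4
  join L7 pred L5: L5 stop@L4
  DF(L0)=∅
  DF(L1)={L4}
  DF(L2)={L4,L6}
  DF(L3)={L6}
  DF(L4)={L6}
  DF(L5)={L6,L7}
  DF(L6)=∅
  DF(L7)=∅

φ for y: defs {L2,L4,L5}
  DF⁺ = {L4,L6,L7}

Answer: ["L4", "L6", "L7"]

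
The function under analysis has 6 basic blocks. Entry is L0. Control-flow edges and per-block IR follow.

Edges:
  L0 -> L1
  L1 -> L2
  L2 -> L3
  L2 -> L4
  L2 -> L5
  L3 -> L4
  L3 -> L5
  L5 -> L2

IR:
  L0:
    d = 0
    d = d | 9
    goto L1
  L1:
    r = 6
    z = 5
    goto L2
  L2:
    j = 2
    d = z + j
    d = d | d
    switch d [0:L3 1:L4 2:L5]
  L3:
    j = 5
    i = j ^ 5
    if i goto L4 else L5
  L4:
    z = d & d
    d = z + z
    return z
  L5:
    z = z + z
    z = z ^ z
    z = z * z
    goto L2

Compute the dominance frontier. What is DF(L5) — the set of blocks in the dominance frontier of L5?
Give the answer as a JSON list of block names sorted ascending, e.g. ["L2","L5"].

Answer: ["L2"]

Derivation:
idom tree: L1←L0 L2←L1 L3←L2 L4←L2 L5←L2
Dom∩ at merges:
  L2: preds {L1,L5}: {L0,L1} ∩ {L0,L1,L2,L5} = {L0,L1}; idom=L1
  L4: preds {L2,L3}: {L0,L1,L2} ∩ {L0,L1,L2,L3} = {L0,L1,L2}; idom=L2
  L5: preds {L2,L3}: {L0,L1,L2} ∩ {L0,L1,L2,L3} = {L0,L1,L2}; idom=L2

DF walk-up:
  join L2 pred L1: · stop@L1
  join L2 pred L5: L5→L2 stop@L1
  join L4 pred L2: · stop@L2
  join L4 pred L3: L3 stop@L2
  join L5 pred L2: · stop@L2
  join L5 pred L3: L3 stop@L2
  L0 → ∅
  L1 → ∅
  L2 → {L2}
  L3 → {L4,L5}
  L4 → ∅
  L5 → {L2}

DF(L5) = ["L2"]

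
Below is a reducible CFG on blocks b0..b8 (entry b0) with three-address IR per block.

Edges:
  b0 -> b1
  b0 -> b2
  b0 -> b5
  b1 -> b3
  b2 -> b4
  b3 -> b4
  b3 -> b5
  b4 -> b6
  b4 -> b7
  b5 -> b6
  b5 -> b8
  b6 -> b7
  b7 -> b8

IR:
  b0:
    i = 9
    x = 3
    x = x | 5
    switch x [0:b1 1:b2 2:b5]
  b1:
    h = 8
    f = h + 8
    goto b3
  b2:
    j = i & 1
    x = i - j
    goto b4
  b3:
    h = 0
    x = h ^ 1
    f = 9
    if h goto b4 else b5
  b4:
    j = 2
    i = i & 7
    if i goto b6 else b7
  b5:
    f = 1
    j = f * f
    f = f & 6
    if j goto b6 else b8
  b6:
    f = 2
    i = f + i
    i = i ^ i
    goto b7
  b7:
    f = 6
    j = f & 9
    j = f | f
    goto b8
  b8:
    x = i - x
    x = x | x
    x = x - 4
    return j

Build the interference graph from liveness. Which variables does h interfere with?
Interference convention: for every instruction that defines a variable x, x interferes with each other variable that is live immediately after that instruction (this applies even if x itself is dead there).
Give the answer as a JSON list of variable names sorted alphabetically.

Answer: ["f", "i", "x"]

Analysis:
Per-block:
  b0: def={i,x} ue=∅
  b1: def={f,h} ue=∅
  b2: def={j,x} ue={i}
  b3: def={f,h,x} ue=∅
  b4: def={i,j} ue={i}
  b5: def={f,j} ue=∅
  b6: def={f,i} ue={i}
  b7: def={f,j} ue=∅
  b8: def={x} ue={i,j,x}

Backward fixpoint:
  b0 li=∅ lo={i,x}
  b1 li={i} lo={i}
  b2 li={i} lo={i,x}
  b3 li={i} lo={i,x}
  b4 li={i,x} lo={i,x}
  b5 li={i,x} lo={i,j,x}
  b6 li={i,x} lo={i,x}
  b7 li={i,x} lo={i,j,x}
  b8 li={i,j,x} lo=∅

Interfere edges:
  f: {h,i,j,x}
  h: {f,i,x}
  i: {f,h,j,x}
  j: {f,i,x}
  x: {f,h,i,j}

N(h) = ["f", "i", "x"]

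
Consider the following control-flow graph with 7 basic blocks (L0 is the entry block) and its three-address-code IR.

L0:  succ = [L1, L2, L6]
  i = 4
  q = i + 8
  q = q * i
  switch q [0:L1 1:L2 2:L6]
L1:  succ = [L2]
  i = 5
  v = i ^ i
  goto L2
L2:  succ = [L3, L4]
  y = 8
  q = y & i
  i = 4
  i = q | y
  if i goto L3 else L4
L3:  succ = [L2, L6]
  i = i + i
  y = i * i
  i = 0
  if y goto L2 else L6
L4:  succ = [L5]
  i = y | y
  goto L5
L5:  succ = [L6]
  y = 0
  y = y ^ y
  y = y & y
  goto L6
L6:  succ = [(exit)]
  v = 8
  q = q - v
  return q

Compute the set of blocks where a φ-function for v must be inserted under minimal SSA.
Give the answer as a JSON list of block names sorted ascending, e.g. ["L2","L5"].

Answer: ["L2", "L6"]

Derivation:
idom tree: L1←L0 L2←L0 L3←L2 L4←L2 L5←L4 L6←L0
Dom∩ at merges:
  L2: preds {L0,L1,L3}: {L0} ∩ {L0,L1} ∩ {L0,L2,L3} = {L0}; idom=L0
  L6: preds {L0,L3,L5}: {L0} ∩ {L0,L2,L3} ∩ {L0,L2,L4,L5} = {L0}; idom=L0

Frontier:
  L2←L0: walk · to L0
  L2←L1: walk L1 to L0
  L2←L3: walk L3→L2 to L0
  L6←L0: walk · to L0
  L6←L3: walk L3→L2 to L0
  L6←L5: walk L5→L4→L2 to L0
  L0 → ∅
  L1 → {L2}
  L2 → {L2,L6}
  L3 → {L2,L6}
  L4 → {L6}
  L5 → {L6}
  L6 → ∅

φ for v: defs {L1,L6}
  DF⁺ = {L2,L6}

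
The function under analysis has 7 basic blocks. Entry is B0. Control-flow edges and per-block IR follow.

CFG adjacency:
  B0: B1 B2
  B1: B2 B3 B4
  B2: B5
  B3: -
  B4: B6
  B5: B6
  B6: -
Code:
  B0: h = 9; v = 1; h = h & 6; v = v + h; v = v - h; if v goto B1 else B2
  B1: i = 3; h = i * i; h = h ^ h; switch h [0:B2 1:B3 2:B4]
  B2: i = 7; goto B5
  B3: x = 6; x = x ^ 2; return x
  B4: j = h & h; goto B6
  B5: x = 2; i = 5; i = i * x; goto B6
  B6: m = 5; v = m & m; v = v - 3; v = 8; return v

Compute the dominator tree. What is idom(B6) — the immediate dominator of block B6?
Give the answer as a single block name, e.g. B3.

Answer: B0

Analysis:
idom tree: B1←B0 B2←B0 B3←B1 B4←B1 B5←B2 B6←B0
Dom at joins:
  B2: preds {B0,B1}: {B0} ∩ {B0,B1} = {B0}; idom=B0
  B6: preds {B4,B5}: {B0,B1,B4} ∩ {B0,B2,B5} = {B0}; idom=B0

idom(B6) = B0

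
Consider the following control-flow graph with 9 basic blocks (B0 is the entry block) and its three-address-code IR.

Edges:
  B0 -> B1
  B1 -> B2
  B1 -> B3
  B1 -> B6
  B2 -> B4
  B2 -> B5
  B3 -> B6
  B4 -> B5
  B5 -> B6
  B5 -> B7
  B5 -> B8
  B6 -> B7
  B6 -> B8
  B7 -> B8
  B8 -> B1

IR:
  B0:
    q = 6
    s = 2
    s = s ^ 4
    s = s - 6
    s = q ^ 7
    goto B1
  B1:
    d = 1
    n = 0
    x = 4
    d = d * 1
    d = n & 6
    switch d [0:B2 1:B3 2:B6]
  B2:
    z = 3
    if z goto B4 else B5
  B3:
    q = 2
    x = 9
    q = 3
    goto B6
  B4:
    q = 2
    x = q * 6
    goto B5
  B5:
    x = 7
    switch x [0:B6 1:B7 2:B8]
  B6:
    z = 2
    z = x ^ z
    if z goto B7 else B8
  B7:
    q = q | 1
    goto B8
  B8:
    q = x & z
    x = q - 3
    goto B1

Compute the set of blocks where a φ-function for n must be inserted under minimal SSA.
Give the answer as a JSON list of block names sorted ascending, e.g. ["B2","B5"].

idom tree: B1←B0 B2←B1 B3←B1 B4←B2 B5←B2 B6←B1 B7←B1 B8←B1
Dom∩ at merges:
  B1: preds {B0,B8}: {B0} ∩ {B0,B1,B8} = {B0}; idom=B0
  B5: preds {B2,B4}: {B0,B1,B2} ∩ {B0,B1,B2,B4} = {B0,B1,B2}; idom=B2
  B6: preds {B1,B3,B5}: {B0,B1} ∩ {B0,B1,B3} ∩ {B0,B1,B2,B5} = {B0,B1}; idom=B1
  B7: preds {B5,B6}: {B0,B1,B2,B5} ∩ {B0,B1,B6} = {B0,B1}; idom=B1
  B8: preds {B5,B6,B7}: {B0,B1,B2,B5} ∩ {B0,B1,B6} ∩ {B0,B1,B7} = {B0,B1}; idom=B1

Frontier:
  B1←B0: walk · to B0
  B1←B8: walk B8→B1 to B0
  B5←B2: walk · to B2
  B5←B4: walk B4 to B2
  B6←B1: walk · to B1
  B6←B3: walk B3 to B1
  B6←B5: walk B5→B2 to B1
  B7←B5: walk B5→B2 to B1
  B7←B6: walk B6 to B1
  B8←B5: walk B5→B2 to B1
  B8←B6: walk B6 to B1
  B8←B7: walk B7 to B1
  B0 → ∅
  B1 → {B1}
  B2 → {B6,B7,B8}
  B3 → {B6}
  B4 → {B5}
  B5 → {B6,B7,B8}
  B6 → {B7,B8}
  B7 → {B8}
  B8 → {B1}

φ for n: defs {B1}
  DF⁺ = {B1}

Answer: ["B1"]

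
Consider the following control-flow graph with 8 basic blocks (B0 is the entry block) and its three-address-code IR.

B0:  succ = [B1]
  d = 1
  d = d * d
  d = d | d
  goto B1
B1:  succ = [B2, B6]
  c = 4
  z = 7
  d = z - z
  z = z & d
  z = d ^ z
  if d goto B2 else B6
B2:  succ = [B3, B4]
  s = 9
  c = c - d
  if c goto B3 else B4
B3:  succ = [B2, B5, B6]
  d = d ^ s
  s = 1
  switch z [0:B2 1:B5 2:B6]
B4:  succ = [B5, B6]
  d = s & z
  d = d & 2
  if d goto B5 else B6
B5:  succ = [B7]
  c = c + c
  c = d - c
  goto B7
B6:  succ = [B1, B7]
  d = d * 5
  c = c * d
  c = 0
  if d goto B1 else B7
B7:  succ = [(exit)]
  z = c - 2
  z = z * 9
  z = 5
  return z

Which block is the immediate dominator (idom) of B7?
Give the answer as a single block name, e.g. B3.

idom tree: B1←B0 B2←B1 B3←B2 B4←B2 B5←B2 B6←B1 B7←B1
Dom at joins:
  B1: preds {B0,B6}: {B0} ∩ {B0,B1,B6} = {B0}; idom=B0
  B2: preds {B1,B3}: {B0,B1} ∩ {B0,B1,B2,B3} = {B0,B1}; idom=B1
  B5: preds {B3,B4}: {B0,B1,B2,B3} ∩ {B0,B1,B2,B4} = {B0,B1,B2}; idom=B2
  B6: preds {B1,B3,B4}: {B0,B1} ∩ {B0,B1,B2,B3} ∩ {B0,B1,B2,B4} = {B0,B1}; idom=B1
  B7: preds {B5,B6}: {B0,B1,B2,B5} ∩ {B0,B1,B6} = {B0,B1}; idom=B1

idom(B7) = B1

Answer: B1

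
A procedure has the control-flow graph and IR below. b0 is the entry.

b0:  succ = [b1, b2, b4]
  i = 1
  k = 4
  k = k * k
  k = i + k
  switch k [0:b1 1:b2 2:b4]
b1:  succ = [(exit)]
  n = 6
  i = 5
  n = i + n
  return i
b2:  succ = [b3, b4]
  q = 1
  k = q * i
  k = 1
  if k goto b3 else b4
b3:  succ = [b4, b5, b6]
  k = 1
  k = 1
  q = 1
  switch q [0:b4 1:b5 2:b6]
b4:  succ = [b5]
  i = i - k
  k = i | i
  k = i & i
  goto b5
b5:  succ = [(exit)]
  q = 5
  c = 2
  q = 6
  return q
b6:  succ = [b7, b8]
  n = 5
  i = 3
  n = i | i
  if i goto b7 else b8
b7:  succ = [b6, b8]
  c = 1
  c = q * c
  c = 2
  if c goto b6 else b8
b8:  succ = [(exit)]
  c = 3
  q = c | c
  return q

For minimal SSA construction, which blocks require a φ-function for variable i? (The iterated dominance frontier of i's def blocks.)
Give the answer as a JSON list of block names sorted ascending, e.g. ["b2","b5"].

idom tree: b1←b0 b2←b0 b3←b2 b4←b0 b5←b0 b6←b3 b7←b6 b8←b6
Dom at joins:
  b4: preds {b0,b2,b3}: {b0} ∩ {b0,b2} ∩ {b0,b2,b3} = {b0}; idom=b0
  b5: preds {b3,b4}: {b0,b2,b3} ∩ {b0,b4} = {b0}; idom=b0
  b6: preds {b3,b7}: {b0,b2,b3} ∩ {b0,b2,b3,b6,b7} = {b0,b2,b3}; idom=b3
  b8: preds {b6,b7}: {b0,b2,b3,b6} ∩ {b0,b2,b3,b6,b7} = {b0,b2,b3,b6}; idom=b6

DF derivation:
  b4←b0: walk · to b0
  b4←b2: walk b2 to b0
  b4←b3: walk b3→b2 to b0
  b5←b3: walk b3→b2 to b0
  b5←b4: walk b4 to b0
  b6←b3: walk · to b3
  b6←b7: walk b7→b6 to b3
  b8←b6: walk · to b6
  b8←b7: walk b7 to b6
  DF(b0)=∅
  DF(b1)=∅
  DF(b2)={b4,b5}
  DF(b3)={b4,b5}
  DF(b4)={b5}
  DF(b5)=∅
  DF(b6)={b6}
  DF(b7)={b6,b8}
  DF(b8)=∅

φ for i: defs {b0,b1,b4,b6}
  DF⁺ = {b5,b6}

Answer: ["b5", "b6"]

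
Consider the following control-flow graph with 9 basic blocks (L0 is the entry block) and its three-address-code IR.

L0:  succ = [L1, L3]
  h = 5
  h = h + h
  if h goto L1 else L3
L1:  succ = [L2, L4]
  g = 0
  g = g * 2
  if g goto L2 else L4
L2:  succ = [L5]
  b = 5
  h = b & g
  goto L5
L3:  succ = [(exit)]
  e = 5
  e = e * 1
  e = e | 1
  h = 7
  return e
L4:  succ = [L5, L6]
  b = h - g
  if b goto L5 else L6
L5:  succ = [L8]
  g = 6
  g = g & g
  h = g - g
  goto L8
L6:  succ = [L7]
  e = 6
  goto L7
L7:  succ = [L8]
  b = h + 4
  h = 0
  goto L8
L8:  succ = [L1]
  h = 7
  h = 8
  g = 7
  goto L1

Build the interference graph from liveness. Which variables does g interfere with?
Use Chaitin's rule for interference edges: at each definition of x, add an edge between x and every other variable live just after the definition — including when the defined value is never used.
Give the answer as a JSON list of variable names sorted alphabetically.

Answer: ["b", "h"]

Working:
Block summaries:
  L0: {h} / ∅
  L1: {g} / ∅
  L2: {b,h} / {g}
  L3: {e,h} / ∅
  L4: {b} / {g,h}
  L5: {g,h} / ∅
  L6: {e} / ∅
  L7: {b,h} / {h}
  L8: {g,h} / ∅

Liveness:
  L0 li=∅ lo={h}
  L1 li={h} lo={g,h}
  L2 li={g} lo=∅
  L3 li=∅ lo=∅
  L4 li={g,h} lo={h}
  L5 li=∅ lo=∅
  L6 li={h} lo={h}
  L7 li={h} lo=∅
  L8 li=∅ lo={h}

Interfere edges:
  b: {g,h}
  e: {h}
  g: {b,h}
  h: {b,e,g}

N(g) = ["b", "h"]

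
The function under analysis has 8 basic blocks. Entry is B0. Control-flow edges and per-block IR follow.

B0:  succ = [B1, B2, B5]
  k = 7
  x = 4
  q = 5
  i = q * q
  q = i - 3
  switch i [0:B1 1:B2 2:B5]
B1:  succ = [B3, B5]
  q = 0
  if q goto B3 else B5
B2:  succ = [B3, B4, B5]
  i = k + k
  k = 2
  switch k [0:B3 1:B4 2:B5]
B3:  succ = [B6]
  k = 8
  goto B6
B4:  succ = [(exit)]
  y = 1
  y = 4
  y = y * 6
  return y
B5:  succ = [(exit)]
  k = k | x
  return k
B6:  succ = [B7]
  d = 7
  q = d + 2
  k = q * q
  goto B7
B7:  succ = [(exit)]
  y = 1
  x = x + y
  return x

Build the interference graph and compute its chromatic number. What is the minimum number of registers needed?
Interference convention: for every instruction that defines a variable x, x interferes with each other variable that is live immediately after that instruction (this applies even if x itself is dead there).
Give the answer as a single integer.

Per-block:
  B0: def={i,k,q,x} ue=∅
  B1: def={q} ue=∅
  B2: def={i,k} ue={k}
  B3: def={k} ue=∅
  B4: def={y} ue=∅
  B5: def={k} ue={k,x}
  B6: def={d,k,q} ue=∅
  B7: def={x,y} ue={x}

Backward fixpoint:
  B0 li=∅ lo={k,x}
  B1 li={k,x} lo={k,x}
  B2 li={k,x} lo={k,x}
  B3 li={x} lo={x}
  B4 li=∅ lo=∅
  B5 li={k,x} lo=∅
  B6 li={x} lo={x}
  B7 li={x} lo=∅

Interfere edges:
  d: {x}
  i: {k,q,x}
  k: {i,q,x}
  q: {i,k,x}
  x: {d,i,k,q,y}
  y: {x}

Chromatic number:
  {i,k,q,x} pairwise interfere (4-clique) ⇒ χ ≥ 4
  assign d→r1 i→r1 k→r2 q→r3 x→r0 y→r1 — no edge inside a register ⇒ χ ≤ 4
  χ = 4

Answer: 4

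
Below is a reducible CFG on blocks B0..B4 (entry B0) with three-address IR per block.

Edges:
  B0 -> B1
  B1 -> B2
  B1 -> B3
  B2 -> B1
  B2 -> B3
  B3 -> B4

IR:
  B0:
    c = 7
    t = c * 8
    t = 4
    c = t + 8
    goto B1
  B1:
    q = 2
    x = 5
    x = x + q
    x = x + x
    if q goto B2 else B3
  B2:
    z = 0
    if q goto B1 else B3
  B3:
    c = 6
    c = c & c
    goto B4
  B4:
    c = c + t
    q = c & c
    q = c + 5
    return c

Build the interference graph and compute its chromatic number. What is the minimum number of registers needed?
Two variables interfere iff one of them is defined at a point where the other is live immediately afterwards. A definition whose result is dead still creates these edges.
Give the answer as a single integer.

Block summaries:
  B0: {c,t} / ∅
  B1: {q,x} / ∅
  B2: {z} / {q}
  B3: {c} / ∅
  B4: {c,q} / {c,t}

Backward fixpoint:
  B0: in=∅ out={t}
  B1: in={t} out={q,t}
  B2: in={q,t} out={t}
  B3: in={t} out={c,t}
  B4: in={c,t} out=∅

Interfere edges:
  c — {q,t}
  q — {c,t,x,z}
  t — {c,q,x,z}
  x — {q,t}
  z — {q,t}

Registers:
  {c,q,t} pairwise interfere (3-clique) ⇒ χ ≥ 3
  3-colouring: r0={q}  r1={t}  r2={c,x,z}
  χ = 3

Answer: 3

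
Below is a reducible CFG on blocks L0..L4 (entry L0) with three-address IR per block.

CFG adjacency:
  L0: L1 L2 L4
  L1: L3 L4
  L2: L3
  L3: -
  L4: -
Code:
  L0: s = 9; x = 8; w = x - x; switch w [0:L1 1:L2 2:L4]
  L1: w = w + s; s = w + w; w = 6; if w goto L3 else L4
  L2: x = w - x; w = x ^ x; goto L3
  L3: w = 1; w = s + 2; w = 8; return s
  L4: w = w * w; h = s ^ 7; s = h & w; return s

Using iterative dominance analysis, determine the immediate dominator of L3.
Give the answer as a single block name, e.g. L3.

Answer: L0

Analysis:
idom tree: L1←L0 L2←L0 L3←L0 L4←L0
Dom∩ at merges:
  L3: preds {L1,L2}: {L0,L1} ∩ {L0,L2} = {L0}; idom=L0
  L4: preds {L0,L1}: {L0} ∩ {L0,L1} = {L0}; idom=L0

idom(L3) = L0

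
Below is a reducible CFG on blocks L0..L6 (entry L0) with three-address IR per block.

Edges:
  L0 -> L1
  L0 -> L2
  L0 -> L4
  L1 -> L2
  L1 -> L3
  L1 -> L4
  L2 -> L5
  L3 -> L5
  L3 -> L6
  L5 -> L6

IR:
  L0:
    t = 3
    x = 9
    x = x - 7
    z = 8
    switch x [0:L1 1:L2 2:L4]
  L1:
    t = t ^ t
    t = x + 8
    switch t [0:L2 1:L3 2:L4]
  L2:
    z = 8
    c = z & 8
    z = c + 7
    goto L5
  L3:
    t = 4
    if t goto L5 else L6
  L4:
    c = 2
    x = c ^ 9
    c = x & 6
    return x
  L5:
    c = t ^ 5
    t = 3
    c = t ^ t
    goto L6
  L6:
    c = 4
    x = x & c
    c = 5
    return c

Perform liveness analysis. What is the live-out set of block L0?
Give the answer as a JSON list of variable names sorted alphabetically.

Answer: ["t", "x"]

Derivation:
Block summaries:
  L0: def={t,x,z} ue=∅
  L1: def={t} ue={t,x}
  L2: def={c,z} ue=∅
  L3: def={t} ue=∅
  L4: def={c,x} ue=∅
  L5: def={c,t} ue={t}
  L6: def={c,x} ue={x}

Backward fixpoint:
  live L0: ∅→{t,x}
  live L1: {t,x}→{t,x}
  live L2: {t,x}→{t,x}
  live L3: {x}→{t,x}
  live L4: ∅→∅
  live L5: {t,x}→{x}
  live L6: {x}→∅

live-out(L0) = ["t", "x"]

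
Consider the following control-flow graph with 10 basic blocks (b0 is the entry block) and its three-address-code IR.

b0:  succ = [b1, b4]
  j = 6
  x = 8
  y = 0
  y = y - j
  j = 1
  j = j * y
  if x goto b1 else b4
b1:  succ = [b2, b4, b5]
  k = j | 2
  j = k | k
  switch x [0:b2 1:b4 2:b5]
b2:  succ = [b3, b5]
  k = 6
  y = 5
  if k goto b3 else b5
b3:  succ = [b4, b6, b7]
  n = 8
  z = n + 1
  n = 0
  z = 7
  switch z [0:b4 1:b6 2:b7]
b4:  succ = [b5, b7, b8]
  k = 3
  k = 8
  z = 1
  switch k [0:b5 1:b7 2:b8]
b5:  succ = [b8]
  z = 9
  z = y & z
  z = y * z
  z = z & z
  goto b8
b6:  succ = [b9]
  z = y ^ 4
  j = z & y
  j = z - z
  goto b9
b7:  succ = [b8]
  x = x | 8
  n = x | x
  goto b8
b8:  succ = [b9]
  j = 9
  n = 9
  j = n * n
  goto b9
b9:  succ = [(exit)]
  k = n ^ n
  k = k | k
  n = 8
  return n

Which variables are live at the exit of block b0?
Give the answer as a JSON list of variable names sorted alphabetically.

Block summaries:
  b0: def={j,x,y} ue=∅
  b1: def={j,k} ue={j,x}
  b2: def={k,y} ue=∅
  b3: def={n,z} ue=∅
  b4: def={k,z} ue=∅
  b5: def={z} ue={y}
  b6: def={j,z} ue={y}
  b7: def={n,x} ue={x}
  b8: def={j,n} ue=∅
  b9: def={k,n} ue={n}

Live sets:
  live b0: ∅→{j,x,y}
  live b1: {j,x,y}→{x,y}
  live b2: {x}→{x,y}
  live b3: {x,y}→{n,x,y}
  live b4: {x,y}→{x,y}
  live b5: {y}→∅
  live b6: {n,y}→{n}
  live b7: {x}→∅
  live b8: ∅→{n}
  live b9: {n}→∅

live-out(b0) = ["j", "x", "y"]

Answer: ["j", "x", "y"]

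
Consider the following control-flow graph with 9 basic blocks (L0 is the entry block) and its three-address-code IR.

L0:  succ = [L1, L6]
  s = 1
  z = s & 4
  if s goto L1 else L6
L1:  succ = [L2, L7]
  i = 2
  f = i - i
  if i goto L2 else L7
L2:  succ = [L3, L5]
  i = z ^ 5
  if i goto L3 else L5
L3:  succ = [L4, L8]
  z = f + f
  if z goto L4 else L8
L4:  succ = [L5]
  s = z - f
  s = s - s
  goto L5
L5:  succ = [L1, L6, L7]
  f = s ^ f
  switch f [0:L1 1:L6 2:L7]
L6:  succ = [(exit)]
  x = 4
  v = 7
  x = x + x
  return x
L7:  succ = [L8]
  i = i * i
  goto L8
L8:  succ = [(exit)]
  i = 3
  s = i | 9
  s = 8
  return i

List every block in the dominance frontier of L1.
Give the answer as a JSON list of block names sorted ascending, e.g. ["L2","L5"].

Answer: ["L1", "L6"]

Working:
idom tree: L1←L0 L2←L1 L3←L2 L4←L3 L5←L2 L6←L0 L7←L1 L8←L1
Join-block Dom:
  L1: preds {L0,L5}: {L0} ∩ {L0,L1,L2,L5} = {L0}; idom=L0
  L5: preds {L2,L4}: {L0,L1,L2} ∩ {L0,L1,L2,L3,L4} = {L0,L1,L2}; idom=L2
  L6: preds {L0,L5}: {L0} ∩ {L0,L1,L2,L5} = {L0}; idom=L0
  L7: preds {L1,L5}: {L0,L1} ∩ {L0,L1,L2,L5} = {L0,L1}; idom=L1
  L8: preds {L3,L7}: {L0,L1,L2,L3} ∩ {L0,L1,L7} = {L0,L1}; idom=L1

DF walk-up:
  join L1 pred L0: · stop@L0
  join L1 pred L5: L5→L2→L1 stop@L0
  join L5 pred L2: · stop@L2
  join L5 pred L4: L4→L3 stop@L2
  join L6 pred L0: · stop@L0
  join L6 pred L5: L5→L2→L1 stop@L0
  join L7 pred L1: · stop@L1
  join L7 pred L5: L5→L2 stop@L1
  join L8 pred L3: L3→L2 stop@L1
  join L8 pred L7: L7 stop@L1
  DF(L0)=∅
  DF(L1)={L1,L6}
  DF(L2)={L1,L6,L7,L8}
  DF(L3)={L5,L8}
  DF(L4)={L5}
  DF(L5)={L1,L6,L7}
  DF(L6)=∅
  DF(L7)={L8}
  DF(L8)=∅

DF(L1) = ["L1", "L6"]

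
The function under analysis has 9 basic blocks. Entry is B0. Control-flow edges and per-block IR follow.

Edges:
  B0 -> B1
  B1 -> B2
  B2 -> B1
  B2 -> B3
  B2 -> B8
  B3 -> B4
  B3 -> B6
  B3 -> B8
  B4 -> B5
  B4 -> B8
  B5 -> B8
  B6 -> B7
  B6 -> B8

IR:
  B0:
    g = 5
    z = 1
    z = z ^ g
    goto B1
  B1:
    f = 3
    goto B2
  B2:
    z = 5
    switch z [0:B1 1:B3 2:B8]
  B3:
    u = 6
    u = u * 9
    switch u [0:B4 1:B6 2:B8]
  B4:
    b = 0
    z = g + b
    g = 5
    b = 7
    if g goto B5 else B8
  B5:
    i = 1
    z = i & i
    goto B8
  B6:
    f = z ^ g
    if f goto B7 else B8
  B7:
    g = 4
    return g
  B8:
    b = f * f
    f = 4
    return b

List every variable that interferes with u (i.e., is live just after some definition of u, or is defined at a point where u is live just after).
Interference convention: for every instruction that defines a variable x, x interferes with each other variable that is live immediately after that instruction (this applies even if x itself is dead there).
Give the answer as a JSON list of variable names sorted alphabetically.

Answer: ["f", "g", "z"]

Derivation:
Per-block:
  B0: def={g,z} ue=∅
  B1: def={f} ue=∅
  B2: def={z} ue=∅
  B3: def={u} ue=∅
  B4: def={b,g,z} ue={g}
  B5: def={i,z} ue=∅
  B6: def={f} ue={g,z}
  B7: def={g} ue=∅
  B8: def={b,f} ue={f}

Backward fixpoint:
  B0: in=∅ out={g}
  B1: in={g} out={f,g}
  B2: in={f,g} out={f,g,z}
  B3: in={f,g,z} out={f,g,z}
  B4: in={f,g} out={f}
  B5: in={f} out={f}
  B6: in={g,z} out={f}
  B7: in=∅ out=∅
  B8: in={f} out=∅

Interference:
  b — {f,g}
  f — {b,g,i,u,z}
  g — {b,f,u,z}
  i — {f}
  u — {f,g,z}
  z — {f,g,u}

N(u) = ["f", "g", "z"]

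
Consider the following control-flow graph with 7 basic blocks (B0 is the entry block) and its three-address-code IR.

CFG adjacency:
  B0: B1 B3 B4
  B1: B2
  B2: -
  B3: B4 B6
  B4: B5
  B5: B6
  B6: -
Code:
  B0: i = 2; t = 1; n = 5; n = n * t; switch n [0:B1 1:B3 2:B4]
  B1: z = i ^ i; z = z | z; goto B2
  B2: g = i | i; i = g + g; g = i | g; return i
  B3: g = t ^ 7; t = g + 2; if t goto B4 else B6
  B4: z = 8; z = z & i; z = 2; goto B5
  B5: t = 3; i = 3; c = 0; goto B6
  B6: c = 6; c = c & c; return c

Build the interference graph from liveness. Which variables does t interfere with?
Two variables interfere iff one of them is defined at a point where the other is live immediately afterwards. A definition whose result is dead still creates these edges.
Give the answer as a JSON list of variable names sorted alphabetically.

def/use:
  B0 def {i,n,t} use ∅
  B1 def {z} use {i}
  B2 def {g,i} use {i}
  B3 def {g,t} use {t}
  B4 def {z} use {i}
  B5 def {c,i,t} use ∅
  B6 def {c} use ∅

Live sets:
  live B0: ∅→{i,t}
  live B1: {i}→{i}
  live B2: {i}→∅
  live B3: {i,t}→{i}
  live B4: {i}→∅
  live B5: ∅→∅
  live B6: ∅→∅

Interfere edges:
  c — ∅
  g — {i}
  i — {g,n,t,z}
  n — {i,t}
  t — {i,n}
  z — {i}

N(t) = ["i", "n"]

Answer: ["i", "n"]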